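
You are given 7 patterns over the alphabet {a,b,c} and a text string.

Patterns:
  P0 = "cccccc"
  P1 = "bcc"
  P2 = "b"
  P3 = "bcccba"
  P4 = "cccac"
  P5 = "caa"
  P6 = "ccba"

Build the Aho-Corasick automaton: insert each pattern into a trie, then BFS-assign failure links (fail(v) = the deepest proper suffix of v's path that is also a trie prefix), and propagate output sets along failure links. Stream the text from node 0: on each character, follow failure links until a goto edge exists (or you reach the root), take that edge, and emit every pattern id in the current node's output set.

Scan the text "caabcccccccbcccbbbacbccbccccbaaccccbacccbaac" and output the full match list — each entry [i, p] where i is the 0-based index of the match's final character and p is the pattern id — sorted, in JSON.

Build automaton:
Trie nodes:
  0='ε' goto b→7 c→1
  1='c' goto a→15 c→2
  2='cc' goto b→17 c→3
  3='ccc' goto a→13 c→4
  4='cccc' goto c→5
  5='ccccc' goto c→6
  6='cccccc' goto ·  [P0 ends]
  7='b' goto c→8  [P2 ends]
  8='bc' goto c→9
  9='bcc' goto c→10  [P1 ends]
  10='bccc' goto b→11
  11='bcccb' goto a→12
  12='bcccba' goto ·  [P3 ends]
  13='ccca' goto c→14
  14='cccac' goto ·  [P4 ends]
  15='ca' goto a→16
  16='caa' goto ·  [P5 ends]
  17='ccb' goto a→18
  18='ccba' goto ·  [P6 ends]

BFS fail/out derivation:
  fail(1) 'c': from fail(0)=0 chase 'c': 0 ⇒ 0;  out=∅∪out(0)=∅
  fail(7) 'b': from fail(0)=0 chase 'b': 0 ⇒ 0;  out={2}∪out(0)={2}
  fail(2) 'cc': from fail(1)=0 chase 'c': 0 ⇒ 1;  out=∅∪out(1)=∅
  fail(8) 'bc': from fail(7)=0 chase 'c': 0 ⇒ 1;  out=∅∪out(1)=∅
  fail(15) 'ca': from fail(1)=0 chase 'a': 0 ⇒ 0;  out=∅∪out(0)=∅
  fail(3) 'ccc': from fail(2)=1 chase 'c': 1 ⇒ 2;  out=∅∪out(2)=∅
  fail(9) 'bcc': from fail(8)=1 chase 'c': 1 ⇒ 2;  out={1}∪out(2)={1}
  fail(16) 'caa': from fail(15)=0 chase 'a': 0 ⇒ 0;  out={5}∪out(0)={5}
  fail(17) 'ccb': from fail(2)=1 chase 'b': 1→0 ⇒ 7;  out=∅∪out(7)={2}
  fail(4) 'cccc': from fail(3)=2 chase 'c': 2 ⇒ 3;  out=∅∪out(3)=∅
  fail(10) 'bccc': from fail(9)=2 chase 'c': 2 ⇒ 3;  out=∅∪out(3)=∅
  fail(13) 'ccca': from fail(3)=2 chase 'a': 2→1 ⇒ 15;  out=∅∪out(15)=∅
  fail(18) 'ccba': from fail(17)=7 chase 'a': 7→0 ⇒ 0;  out={6}∪out(0)={6}
  fail(5) 'ccccc': from fail(4)=3 chase 'c': 3 ⇒ 4;  out=∅∪out(4)=∅
  fail(11) 'bcccb': from fail(10)=3 chase 'b': 3→2 ⇒ 17;  out=∅∪out(17)={2}
  fail(14) 'cccac': from fail(13)=15 chase 'c': 15→0 ⇒ 1;  out={4}∪out(1)={4}
  fail(6) 'cccccc': from fail(5)=4 chase 'c': 4 ⇒ 5;  out={0}∪out(5)={0}
  fail(12) 'bcccba': from fail(11)=17 chase 'a': 17 ⇒ 18;  out={3}∪out(18)={3,6}

Text stream:
i=0 'c': node 0→1
i=1 'a': node 1→15
i=2 'a': node 15→16  → match P5@[0:2]
i=3 'b': node 16→7 (fail-walked)  → match P2@[3:3]
i=4 'c': node 7→8
i=5 'c': node 8→9  → match P1@[3:5]
i=6 'c': node 9→10
i=7 'c': node 10→4 (fail-walked)
i=8 'c': node 4→5
i=9 'c': node 5→6  → match P0@[4:9]
i=10 'c': node 6→6 (fail-walked)  → match P0@[5:10]
i=11 'b': node 6→17 (fail-walked)  → match P2@[11:11]
i=12 'c': node 17→8 (fail-walked)
i=13 'c': node 8→9  → match P1@[11:13]
i=14 'c': node 9→10
i=15 'b': node 10→11  → match P2@[15:15]
i=16 'b': node 11→7 (fail-walked)  → match P2@[16:16]
i=17 'b': node 7→7 (fail-walked)  → match P2@[17:17]
i=18 'a': node 7→0 (fail-walked)
i=19 'c': node 0→1
i=20 'b': node 1→7 (fail-walked)  → match P2@[20:20]
i=21 'c': node 7→8
i=22 'c': node 8→9  → match P1@[20:22]
i=23 'b': node 9→17 (fail-walked)  → match P2@[23:23]
i=24 'c': node 17→8 (fail-walked)
i=25 'c': node 8→9  → match P1@[23:25]
i=26 'c': node 9→10
i=27 'c': node 10→4 (fail-walked)
i=28 'b': node 4→17 (fail-walked)  → match P2@[28:28]
i=29 'a': node 17→18  → match P6@[26:29]
i=30 'a': node 18→0 (fail-walked)
i=31 'c': node 0→1
i=32 'c': node 1→2
i=33 'c': node 2→3
i=34 'c': node 3→4
i=35 'b': node 4→17 (fail-walked)  → match P2@[35:35]
i=36 'a': node 17→18  → match P6@[33:36]
i=37 'c': node 18→1 (fail-walked)
i=38 'c': node 1→2
i=39 'c': node 2→3
i=40 'b': node 3→17 (fail-walked)  → match P2@[40:40]
i=41 'a': node 17→18  → match P6@[38:41]
i=42 'a': node 18→0 (fail-walked)
i=43 'c': node 0→1

Matches: [[2,5],[3,2],[5,1],[9,0],[10,0],[11,2],[13,1],[15,2],[16,2],[17,2],[20,2],[22,1],[23,2],[25,1],[28,2],[29,6],[35,2],[36,6],[40,2],[41,6]]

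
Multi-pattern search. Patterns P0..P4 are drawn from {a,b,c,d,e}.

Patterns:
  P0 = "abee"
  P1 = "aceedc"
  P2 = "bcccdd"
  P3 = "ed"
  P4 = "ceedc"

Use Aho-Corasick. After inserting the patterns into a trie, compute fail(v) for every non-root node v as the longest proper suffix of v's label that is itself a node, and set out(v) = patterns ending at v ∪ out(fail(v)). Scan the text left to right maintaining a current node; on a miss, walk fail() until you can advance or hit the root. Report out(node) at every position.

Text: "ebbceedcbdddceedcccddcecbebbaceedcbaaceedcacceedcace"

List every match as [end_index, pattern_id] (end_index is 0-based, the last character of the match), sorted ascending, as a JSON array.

Construct AC machine:
Trie (insert patterns):
  n0 'ε': a→1 b→10 c→18 e→16
  n1 'a': b→2 c→5
  n2 'ab': e→3
  n3 'abe': e→4
  n4 'abee': ·  [P0 ends]
  n5 'ac': e→6
  n6 'ace': e→7
  n7 'acee': d→8
  n8 'aceed': c→9
  n9 'aceedc': ·  [P1 ends]
  n10 'b': c→11
  n11 'bc': c→12
  n12 'bcc': c→13
  n13 'bccc': d→14
  n14 'bcccd': d→15
  n15 'bcccdd': ·  [P2 ends]
  n16 'e': d→17
  n17 'ed': ·  [P3 ends]
  n18 'c': e→19
  n19 'ce': e→20
  n20 'cee': d→21
  n21 'ceed': c→22
  n22 'ceedc': ·  [P4 ends]

Failure links (BFS by depth):
  n1('a'): parent n0 fail=0; on 'a' 0 → fail=0;  out ∅∪∅=∅
  n10('b'): parent n0 fail=0; on 'b' 0 → fail=0;  out ∅∪∅=∅
  n16('e'): parent n0 fail=0; on 'e' 0 → fail=0;  out ∅∪∅=∅
  n18('c'): parent n0 fail=0; on 'c' 0 → fail=0;  out ∅∪∅=∅
  n2('ab'): parent n1 fail=0; on 'b' 0 → fail=10;  out ∅∪∅=∅
  n5('ac'): parent n1 fail=0; on 'c' 0 → fail=18;  out ∅∪∅=∅
  n11('bc'): parent n10 fail=0; on 'c' 0 → fail=18;  out ∅∪∅=∅
  n17('ed'): parent n16 fail=0; on 'd' 0 → fail=0;  out {3}∪∅={3}
  n19('ce'): parent n18 fail=0; on 'e' 0 → fail=16;  out ∅∪∅=∅
  n3('abe'): parent n2 fail=10; on 'e' 10→0 → fail=16;  out ∅∪∅=∅
  n6('ace'): parent n5 fail=18; on 'e' 18 → fail=19;  out ∅∪∅=∅
  n12('bcc'): parent n11 fail=18; on 'c' 18→0 → fail=18;  out ∅∪∅=∅
  n20('cee'): parent n19 fail=16; on 'e' 16→0 → fail=16;  out ∅∪∅=∅
  n4('abee'): parent n3 fail=16; on 'e' 16→0 → fail=16;  out {0}∪∅={0}
  n7('acee'): parent n6 fail=19; on 'e' 19 → fail=20;  out ∅∪∅=∅
  n13('bccc'): parent n12 fail=18; on 'c' 18→0 → fail=18;  out ∅∪∅=∅
  n21('ceed'): parent n20 fail=16; on 'd' 16 → fail=17;  out ∅∪{3}={3}
  n8('aceed'): parent n7 fail=20; on 'd' 20 → fail=21;  out ∅∪{3}={3}
  n14('bcccd'): parent n13 fail=18; on 'd' 18→0 → fail=0;  out ∅∪∅=∅
  n22('ceedc'): parent n21 fail=17; on 'c' 17→0 → fail=18;  out {4}∪∅={4}
  n9('aceedc'): parent n8 fail=21; on 'c' 21 → fail=22;  out {1}∪{4}={1,4}
  n15('bcccdd'): parent n14 fail=0; on 'd' 0 → fail=0;  out {2}∪∅={2}

Run:
[0] read 'e'  n0⇒n16
[1] read 'b'  n16⇒n10 (via fail)
[2] read 'b'  n10⇒n10 (via fail)
[3] read 'c'  n10⇒n11
[4] read 'e'  n11⇒n19 (via fail)
[5] read 'e'  n19⇒n20
[6] read 'd'  n20⇒n21  emit P3@[5:6]
[7] read 'c'  n21⇒n22  emit P4@[3:7]
[8] read 'b'  n22⇒n10 (via fail)
[9] read 'd'  n10⇒n0 (via fail)
[10] read 'd'  n0⇒n0
[11] read 'd'  n0⇒n0
[12] read 'c'  n0⇒n18
[13] read 'e'  n18⇒n19
[14] read 'e'  n19⇒n20
[15] read 'd'  n20⇒n21  emit P3@[14:15]
[16] read 'c'  n21⇒n22  emit P4@[12:16]
[17] read 'c'  n22⇒n18 (via fail)
[18] read 'c'  n18⇒n18 (via fail)
[19] read 'd'  n18⇒n0 (via fail)
[20] read 'd'  n0⇒n0
[21] read 'c'  n0⇒n18
[22] read 'e'  n18⇒n19
[23] read 'c'  n19⇒n18 (via fail)
[24] read 'b'  n18⇒n10 (via fail)
[25] read 'e'  n10⇒n16 (via fail)
[26] read 'b'  n16⇒n10 (via fail)
[27] read 'b'  n10⇒n10 (via fail)
[28] read 'a'  n10⇒n1 (via fail)
[29] read 'c'  n1⇒n5
[30] read 'e'  n5⇒n6
[31] read 'e'  n6⇒n7
[32] read 'd'  n7⇒n8  emit P3@[31:32]
[33] read 'c'  n8⇒n9  emit P1@[28:33],P4@[29:33]
[34] read 'b'  n9⇒n10 (via fail)
[35] read 'a'  n10⇒n1 (via fail)
[36] read 'a'  n1⇒n1 (via fail)
[37] read 'c'  n1⇒n5
[38] read 'e'  n5⇒n6
[39] read 'e'  n6⇒n7
[40] read 'd'  n7⇒n8  emit P3@[39:40]
[41] read 'c'  n8⇒n9  emit P1@[36:41],P4@[37:41]
[42] read 'a'  n9⇒n1 (via fail)
[43] read 'c'  n1⇒n5
[44] read 'c'  n5⇒n18 (via fail)
[45] read 'e'  n18⇒n19
[46] read 'e'  n19⇒n20
[47] read 'd'  n20⇒n21  emit P3@[46:47]
[48] read 'c'  n21⇒n22  emit P4@[44:48]
[49] read 'a'  n22⇒n1 (via fail)
[50] read 'c'  n1⇒n5
[51] read 'e'  n5⇒n6

Matches: [[6,3],[7,4],[15,3],[16,4],[32,3],[33,1],[33,4],[40,3],[41,1],[41,4],[47,3],[48,4]]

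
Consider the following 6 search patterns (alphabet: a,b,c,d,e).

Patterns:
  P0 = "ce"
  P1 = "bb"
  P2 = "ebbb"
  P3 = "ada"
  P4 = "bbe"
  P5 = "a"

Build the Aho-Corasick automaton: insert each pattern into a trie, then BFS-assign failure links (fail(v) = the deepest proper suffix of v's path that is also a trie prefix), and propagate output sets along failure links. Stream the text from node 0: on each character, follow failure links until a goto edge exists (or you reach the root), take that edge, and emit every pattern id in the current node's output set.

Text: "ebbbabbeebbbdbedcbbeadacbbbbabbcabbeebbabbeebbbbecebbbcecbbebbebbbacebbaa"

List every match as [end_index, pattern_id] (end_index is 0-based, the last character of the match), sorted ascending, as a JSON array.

Build automaton:
Trie (insert patterns):
  n0 'ε': a→9 b→3 c→1 e→5
  n1 'c': e→2
  n2 'ce': ·  ←P0
  n3 'b': b→4
  n4 'bb': e→12  ←P1
  n5 'e': b→6
  n6 'eb': b→7
  n7 'ebb': b→8
  n8 'ebbb': ·  ←P2
  n9 'a': d→10  ←P5
  n10 'ad': a→11
  n11 'ada': ·  ←P3
  n12 'bbe': ·  ←P4

Failure links (BFS by depth):
  n1('c'): parent n0 fail=0; on 'c' 0 → fail=0;  out ∅∪∅=∅
  n3('b'): parent n0 fail=0; on 'b' 0 → fail=0;  out ∅∪∅=∅
  n5('e'): parent n0 fail=0; on 'e' 0 → fail=0;  out ∅∪∅=∅
  n9('a'): parent n0 fail=0; on 'a' 0 → fail=0;  out {5}∪∅={5}
  n2('ce'): parent n1 fail=0; on 'e' 0 → fail=5;  out {0}∪∅={0}
  n4('bb'): parent n3 fail=0; on 'b' 0 → fail=3;  out {1}∪∅={1}
  n6('eb'): parent n5 fail=0; on 'b' 0 → fail=3;  out ∅∪∅=∅
  n10('ad'): parent n9 fail=0; on 'd' 0 → fail=0;  out ∅∪∅=∅
  n7('ebb'): parent n6 fail=3; on 'b' 3 → fail=4;  out ∅∪{1}={1}
  n11('ada'): parent n10 fail=0; on 'a' 0 → fail=9;  out {3}∪{5}={3,5}
  n12('bbe'): parent n4 fail=3; on 'e' 3→0 → fail=5;  out {4}∪∅={4}
  n8('ebbb'): parent n7 fail=4; on 'b' 4→3 → fail=4;  out {2}∪{1}={1,2}

Scan:
[0] read 'e'  n0⇒n5
[1] read 'b'  n5⇒n6
[2] read 'b'  n6⇒n7  ** P1@[1:2]
[3] read 'b'  n7⇒n8  ** P1@[2:3],P2@[0:3]
[4] read 'a'  n8⇒n9 (fail-walked)  ** P5@[4:4]
[5] read 'b'  n9⇒n3 (fail-walked)
[6] read 'b'  n3⇒n4  ** P1@[5:6]
[7] read 'e'  n4⇒n12  ** P4@[5:7]
[8] read 'e'  n12⇒n5 (fail-walked)
[9] read 'b'  n5⇒n6
[10] read 'b'  n6⇒n7  ** P1@[9:10]
[11] read 'b'  n7⇒n8  ** P1@[10:11],P2@[8:11]
[12] read 'd'  n8⇒n0 (fail-walked)
[13] read 'b'  n0⇒n3
[14] read 'e'  n3⇒n5 (fail-walked)
[15] read 'd'  n5⇒n0 (fail-walked)
[16] read 'c'  n0⇒n1
[17] read 'b'  n1⇒n3 (fail-walked)
[18] read 'b'  n3⇒n4  ** P1@[17:18]
[19] read 'e'  n4⇒n12  ** P4@[17:19]
[20] read 'a'  n12⇒n9 (fail-walked)  ** P5@[20:20]
[21] read 'd'  n9⇒n10
[22] read 'a'  n10⇒n11  ** P3@[20:22],P5@[22:22]
[23] read 'c'  n11⇒n1 (fail-walked)
[24] read 'b'  n1⇒n3 (fail-walked)
[25] read 'b'  n3⇒n4  ** P1@[24:25]
[26] read 'b'  n4⇒n4 (fail-walked)  ** P1@[25:26]
[27] read 'b'  n4⇒n4 (fail-walked)  ** P1@[26:27]
[28] read 'a'  n4⇒n9 (fail-walked)  ** P5@[28:28]
[29] read 'b'  n9⇒n3 (fail-walked)
[30] read 'b'  n3⇒n4  ** P1@[29:30]
[31] read 'c'  n4⇒n1 (fail-walked)
[32] read 'a'  n1⇒n9 (fail-walked)  ** P5@[32:32]
[33] read 'b'  n9⇒n3 (fail-walked)
[34] read 'b'  n3⇒n4  ** P1@[33:34]
[35] read 'e'  n4⇒n12  ** P4@[33:35]
[36] read 'e'  n12⇒n5 (fail-walked)
[37] read 'b'  n5⇒n6
[38] read 'b'  n6⇒n7  ** P1@[37:38]
[39] read 'a'  n7⇒n9 (fail-walked)  ** P5@[39:39]
[40] read 'b'  n9⇒n3 (fail-walked)
[41] read 'b'  n3⇒n4  ** P1@[40:41]
[42] read 'e'  n4⇒n12  ** P4@[40:42]
[43] read 'e'  n12⇒n5 (fail-walked)
[44] read 'b'  n5⇒n6
[45] read 'b'  n6⇒n7  ** P1@[44:45]
[46] read 'b'  n7⇒n8  ** P1@[45:46],P2@[43:46]
[47] read 'b'  n8⇒n4 (fail-walked)  ** P1@[46:47]
[48] read 'e'  n4⇒n12  ** P4@[46:48]
[49] read 'c'  n12⇒n1 (fail-walked)
[50] read 'e'  n1⇒n2  ** P0@[49:50]
[51] read 'b'  n2⇒n6 (fail-walked)
[52] read 'b'  n6⇒n7  ** P1@[51:52]
[53] read 'b'  n7⇒n8  ** P1@[52:53],P2@[50:53]
[54] read 'c'  n8⇒n1 (fail-walked)
[55] read 'e'  n1⇒n2  ** P0@[54:55]
[56] read 'c'  n2⇒n1 (fail-walked)
[57] read 'b'  n1⇒n3 (fail-walked)
[58] read 'b'  n3⇒n4  ** P1@[57:58]
[59] read 'e'  n4⇒n12  ** P4@[57:59]
[60] read 'b'  n12⇒n6 (fail-walked)
[61] read 'b'  n6⇒n7  ** P1@[60:61]
[62] read 'e'  n7⇒n12 (fail-walked)  ** P4@[60:62]
[63] read 'b'  n12⇒n6 (fail-walked)
[64] read 'b'  n6⇒n7  ** P1@[63:64]
[65] read 'b'  n7⇒n8  ** P1@[64:65],P2@[62:65]
[66] read 'a'  n8⇒n9 (fail-walked)  ** P5@[66:66]
[67] read 'c'  n9⇒n1 (fail-walked)
[68] read 'e'  n1⇒n2  ** P0@[67:68]
[69] read 'b'  n2⇒n6 (fail-walked)
[70] read 'b'  n6⇒n7  ** P1@[69:70]
[71] read 'a'  n7⇒n9 (fail-walked)  ** P5@[71:71]
[72] read 'a'  n9⇒n9 (fail-walked)  ** P5@[72:72]

All matches (sorted): [[2,1],[3,1],[3,2],[4,5],[6,1],[7,4],[10,1],[11,1],[11,2],[18,1],[19,4],[20,5],[22,3],[22,5],[25,1],[26,1],[27,1],[28,5],[30,1],[32,5],[34,1],[35,4],[38,1],[39,5],[41,1],[42,4],[45,1],[46,1],[46,2],[47,1],[48,4],[50,0],[52,1],[53,1],[53,2],[55,0],[58,1],[59,4],[61,1],[62,4],[64,1],[65,1],[65,2],[66,5],[68,0],[70,1],[71,5],[72,5]]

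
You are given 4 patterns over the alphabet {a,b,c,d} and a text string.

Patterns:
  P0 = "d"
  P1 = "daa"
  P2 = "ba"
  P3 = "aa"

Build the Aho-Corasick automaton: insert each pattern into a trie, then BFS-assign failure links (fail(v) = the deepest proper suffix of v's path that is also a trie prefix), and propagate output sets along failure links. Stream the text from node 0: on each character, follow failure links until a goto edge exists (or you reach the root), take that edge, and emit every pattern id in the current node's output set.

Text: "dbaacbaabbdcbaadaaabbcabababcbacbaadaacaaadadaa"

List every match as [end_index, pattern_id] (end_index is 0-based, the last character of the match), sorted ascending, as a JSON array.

Build:
Trie nodes:
  n0 'ε': a→6 b→4 d→1
  n1 'd': a→2  [P0 ends]
  n2 'da': a→3
  n3 'daa': ·  [P1 ends]
  n4 'b': a→5
  n5 'ba': ·  [P2 ends]
  n6 'a': a→7
  n7 'aa': ·  [P3 ends]

BFS fail/out derivation:
  n1('d'): parent n0 fail=0; on 'd' 0 → fail=0;  out {0}∪∅={0}
  n4('b'): parent n0 fail=0; on 'b' 0 → fail=0;  out ∅∪∅=∅
  n6('a'): parent n0 fail=0; on 'a' 0 → fail=0;  out ∅∪∅=∅
  n2('da'): parent n1 fail=0; on 'a' 0 → fail=6;  out ∅∪∅=∅
  n5('ba'): parent n4 fail=0; on 'a' 0 → fail=6;  out {2}∪∅={2}
  n7('aa'): parent n6 fail=0; on 'a' 0 → fail=6;  out {3}∪∅={3}
  n3('daa'): parent n2 fail=6; on 'a' 6 → fail=7;  out {1}∪{3}={1,3}

Scan:
i=0 'd': node 0→1  emit P0@[0:0]
i=1 'b': node 1→4 ·f
i=2 'a': node 4→5  emit P2@[1:2]
i=3 'a': node 5→7 ·f  emit P3@[2:3]
i=4 'c': node 7→0 ·f
i=5 'b': node 0→4
i=6 'a': node 4→5  emit P2@[5:6]
i=7 'a': node 5→7 ·f  emit P3@[6:7]
i=8 'b': node 7→4 ·f
i=9 'b': node 4→4 ·f
i=10 'd': node 4→1 ·f  emit P0@[10:10]
i=11 'c': node 1→0 ·f
i=12 'b': node 0→4
i=13 'a': node 4→5  emit P2@[12:13]
i=14 'a': node 5→7 ·f  emit P3@[13:14]
i=15 'd': node 7→1 ·f  emit P0@[15:15]
i=16 'a': node 1→2
i=17 'a': node 2→3  emit P1@[15:17],P3@[16:17]
i=18 'a': node 3→7 ·f  emit P3@[17:18]
i=19 'b': node 7→4 ·f
i=20 'b': node 4→4 ·f
i=21 'c': node 4→0 ·f
i=22 'a': node 0→6
i=23 'b': node 6→4 ·f
i=24 'a': node 4→5  emit P2@[23:24]
i=25 'b': node 5→4 ·f
i=26 'a': node 4→5  emit P2@[25:26]
i=27 'b': node 5→4 ·f
i=28 'c': node 4→0 ·f
i=29 'b': node 0→4
i=30 'a': node 4→5  emit P2@[29:30]
i=31 'c': node 5→0 ·f
i=32 'b': node 0→4
i=33 'a': node 4→5  emit P2@[32:33]
i=34 'a': node 5→7 ·f  emit P3@[33:34]
i=35 'd': node 7→1 ·f  emit P0@[35:35]
i=36 'a': node 1→2
i=37 'a': node 2→3  emit P1@[35:37],P3@[36:37]
i=38 'c': node 3→0 ·f
i=39 'a': node 0→6
i=40 'a': node 6→7  emit P3@[39:40]
i=41 'a': node 7→7 ·f  emit P3@[40:41]
i=42 'd': node 7→1 ·f  emit P0@[42:42]
i=43 'a': node 1→2
i=44 'd': node 2→1 ·f  emit P0@[44:44]
i=45 'a': node 1→2
i=46 'a': node 2→3  emit P1@[44:46],P3@[45:46]

Matches: [[0,0],[2,2],[3,3],[6,2],[7,3],[10,0],[13,2],[14,3],[15,0],[17,1],[17,3],[18,3],[24,2],[26,2],[30,2],[33,2],[34,3],[35,0],[37,1],[37,3],[40,3],[41,3],[42,0],[44,0],[46,1],[46,3]]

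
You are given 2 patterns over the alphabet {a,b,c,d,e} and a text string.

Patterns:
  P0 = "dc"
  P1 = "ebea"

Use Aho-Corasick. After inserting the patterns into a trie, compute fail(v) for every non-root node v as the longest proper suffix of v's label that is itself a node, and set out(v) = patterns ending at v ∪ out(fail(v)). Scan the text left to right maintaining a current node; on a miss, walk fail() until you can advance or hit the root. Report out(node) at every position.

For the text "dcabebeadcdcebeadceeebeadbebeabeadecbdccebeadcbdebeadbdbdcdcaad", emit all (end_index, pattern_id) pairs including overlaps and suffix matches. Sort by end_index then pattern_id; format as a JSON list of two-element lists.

Build automaton:
Trie nodes:
  n0 'ε': d→1 e→3
  n1 'd': c→2
  n2 'dc': ·  [P0 ends]
  n3 'e': b→4
  n4 'eb': e→5
  n5 'ebe': a→6
  n6 'ebea': ·  [P1 ends]

Failure links (BFS by depth):
  n1('d'): parent n0 fail=0; on 'd' 0 → fail=0;  out ∅∪∅=∅
  n3('e'): parent n0 fail=0; on 'e' 0 → fail=0;  out ∅∪∅=∅
  n2('dc'): parent n1 fail=0; on 'c' 0 → fail=0;  out {0}∪∅={0}
  n4('eb'): parent n3 fail=0; on 'b' 0 → fail=0;  out ∅∪∅=∅
  n5('ebe'): parent n4 fail=0; on 'e' 0 → fail=3;  out ∅∪∅=∅
  n6('ebea'): parent n5 fail=3; on 'a' 3→0 → fail=0;  out {1}∪∅={1}

Text stream:
i=0 'd': node 0→1
i=1 'c': node 1→2  emit P0@[0:1]
i=2 'a': node 2→0 (fail-walked)
i=3 'b': node 0→0
i=4 'e': node 0→3
i=5 'b': node 3→4
i=6 'e': node 4→5
i=7 'a': node 5→6  emit P1@[4:7]
i=8 'd': node 6→1 (fail-walked)
i=9 'c': node 1→2  emit P0@[8:9]
i=10 'd': node 2→1 (fail-walked)
i=11 'c': node 1→2  emit P0@[10:11]
i=12 'e': node 2→3 (fail-walked)
i=13 'b': node 3→4
i=14 'e': node 4→5
i=15 'a': node 5→6  emit P1@[12:15]
i=16 'd': node 6→1 (fail-walked)
i=17 'c': node 1→2  emit P0@[16:17]
i=18 'e': node 2→3 (fail-walked)
i=19 'e': node 3→3 (fail-walked)
i=20 'e': node 3→3 (fail-walked)
i=21 'b': node 3→4
i=22 'e': node 4→5
i=23 'a': node 5→6  emit P1@[20:23]
i=24 'd': node 6→1 (fail-walked)
i=25 'b': node 1→0 (fail-walked)
i=26 'e': node 0→3
i=27 'b': node 3→4
i=28 'e': node 4→5
i=29 'a': node 5→6  emit P1@[26:29]
i=30 'b': node 6→0 (fail-walked)
i=31 'e': node 0→3
i=32 'a': node 3→0 (fail-walked)
i=33 'd': node 0→1
i=34 'e': node 1→3 (fail-walked)
i=35 'c': node 3→0 (fail-walked)
i=36 'b': node 0→0
i=37 'd': node 0→1
i=38 'c': node 1→2  emit P0@[37:38]
i=39 'c': node 2→0 (fail-walked)
i=40 'e': node 0→3
i=41 'b': node 3→4
i=42 'e': node 4→5
i=43 'a': node 5→6  emit P1@[40:43]
i=44 'd': node 6→1 (fail-walked)
i=45 'c': node 1→2  emit P0@[44:45]
i=46 'b': node 2→0 (fail-walked)
i=47 'd': node 0→1
i=48 'e': node 1→3 (fail-walked)
i=49 'b': node 3→4
i=50 'e': node 4→5
i=51 'a': node 5→6  emit P1@[48:51]
i=52 'd': node 6→1 (fail-walked)
i=53 'b': node 1→0 (fail-walked)
i=54 'd': node 0→1
i=55 'b': node 1→0 (fail-walked)
i=56 'd': node 0→1
i=57 'c': node 1→2  emit P0@[56:57]
i=58 'd': node 2→1 (fail-walked)
i=59 'c': node 1→2  emit P0@[58:59]
i=60 'a': node 2→0 (fail-walked)
i=61 'a': node 0→0
i=62 'd': node 0→1

Matches: [[1,0],[7,1],[9,0],[11,0],[15,1],[17,0],[23,1],[29,1],[38,0],[43,1],[45,0],[51,1],[57,0],[59,0]]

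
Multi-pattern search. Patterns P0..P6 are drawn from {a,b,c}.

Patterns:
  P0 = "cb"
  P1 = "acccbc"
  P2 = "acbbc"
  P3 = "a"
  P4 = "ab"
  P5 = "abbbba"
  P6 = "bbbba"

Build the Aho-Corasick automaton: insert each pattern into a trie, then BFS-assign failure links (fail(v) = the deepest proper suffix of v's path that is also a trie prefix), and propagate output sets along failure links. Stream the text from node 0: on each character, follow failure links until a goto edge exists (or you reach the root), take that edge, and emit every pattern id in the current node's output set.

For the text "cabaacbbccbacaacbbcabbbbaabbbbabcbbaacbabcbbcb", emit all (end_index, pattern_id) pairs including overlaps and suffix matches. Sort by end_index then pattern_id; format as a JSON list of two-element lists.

Build:
Trie (insert patterns):
  n0 'ε': a→3 b→17 c→1
  n1 'c': b→2
  n2 'cb': ·  ←P0
  n3 'a': b→12 c→4  ←P3
  n4 'ac': b→9 c→5
  n5 'acc': c→6
  n6 'accc': b→7
  n7 'acccb': c→8
  n8 'acccbc': ·  ←P1
  n9 'acb': b→10
  n10 'acbb': c→11
  n11 'acbbc': ·  ←P2
  n12 'ab': b→13  ←P4
  n13 'abb': b→14
  n14 'abbb': b→15
  n15 'abbbb': a→16
  n16 'abbbba': ·  ←P5
  n17 'b': b→18
  n18 'bb': b→19
  n19 'bbb': b→20
  n20 'bbbb': a→21
  n21 'bbbba': ·  ←P6

Failure links (BFS by depth):
  n1('c'): parent n0 fail=0; on 'c' 0 → fail=0;  out ∅∪∅=∅
  n3('a'): parent n0 fail=0; on 'a' 0 → fail=0;  out {3}∪∅={3}
  n17('b'): parent n0 fail=0; on 'b' 0 → fail=0;  out ∅∪∅=∅
  n2('cb'): parent n1 fail=0; on 'b' 0 → fail=17;  out {0}∪∅={0}
  n4('ac'): parent n3 fail=0; on 'c' 0 → fail=1;  out ∅∪∅=∅
  n12('ab'): parent n3 fail=0; on 'b' 0 → fail=17;  out {4}∪∅={4}
  n18('bb'): parent n17 fail=0; on 'b' 0 → fail=17;  out ∅∪∅=∅
  n5('acc'): parent n4 fail=1; on 'c' 1→0 → fail=1;  out ∅∪∅=∅
  n9('acb'): parent n4 fail=1; on 'b' 1 → fail=2;  out ∅∪{0}={0}
  n13('abb'): parent n12 fail=17; on 'b' 17 → fail=18;  out ∅∪∅=∅
  n19('bbb'): parent n18 fail=17; on 'b' 17 → fail=18;  out ∅∪∅=∅
  n6('accc'): parent n5 fail=1; on 'c' 1→0 → fail=1;  out ∅∪∅=∅
  n10('acbb'): parent n9 fail=2; on 'b' 2→17 → fail=18;  out ∅∪∅=∅
  n14('abbb'): parent n13 fail=18; on 'b' 18 → fail=19;  out ∅∪∅=∅
  n20('bbbb'): parent n19 fail=18; on 'b' 18 → fail=19;  out ∅∪∅=∅
  n7('acccb'): parent n6 fail=1; on 'b' 1 → fail=2;  out ∅∪{0}={0}
  n11('acbbc'): parent n10 fail=18; on 'c' 18→17→0 → fail=1;  out {2}∪∅={2}
  n15('abbbb'): parent n14 fail=19; on 'b' 19 → fail=20;  out ∅∪∅=∅
  n21('bbbba'): parent n20 fail=19; on 'a' 19→18→17→0 → fail=3;  out {6}∪{3}={3,6}
  n8('acccbc'): parent n7 fail=2; on 'c' 2→17→0 → fail=1;  out {1}∪∅={1}
  n16('abbbba'): parent n15 fail=20; on 'a' 20 → fail=21;  out {5}∪{3,6}={3,5,6}

Text stream:
[0] read 'c'  n0⇒n1
[1] read 'a'  n1⇒n3 ·f  → match P3@[1:1]
[2] read 'b'  n3⇒n12  → match P4@[1:2]
[3] read 'a'  n12⇒n3 ·f  → match P3@[3:3]
[4] read 'a'  n3⇒n3 ·f  → match P3@[4:4]
[5] read 'c'  n3⇒n4
[6] read 'b'  n4⇒n9  → match P0@[5:6]
[7] read 'b'  n9⇒n10
[8] read 'c'  n10⇒n11  → match P2@[4:8]
[9] read 'c'  n11⇒n1 ·f
[10] read 'b'  n1⇒n2  → match P0@[9:10]
[11] read 'a'  n2⇒n3 ·f  → match P3@[11:11]
[12] read 'c'  n3⇒n4
[13] read 'a'  n4⇒n3 ·f  → match P3@[13:13]
[14] read 'a'  n3⇒n3 ·f  → match P3@[14:14]
[15] read 'c'  n3⇒n4
[16] read 'b'  n4⇒n9  → match P0@[15:16]
[17] read 'b'  n9⇒n10
[18] read 'c'  n10⇒n11  → match P2@[14:18]
[19] read 'a'  n11⇒n3 ·f  → match P3@[19:19]
[20] read 'b'  n3⇒n12  → match P4@[19:20]
[21] read 'b'  n12⇒n13
[22] read 'b'  n13⇒n14
[23] read 'b'  n14⇒n15
[24] read 'a'  n15⇒n16  → match P3@[24:24],P5@[19:24],P6@[20:24]
[25] read 'a'  n16⇒n3 ·f  → match P3@[25:25]
[26] read 'b'  n3⇒n12  → match P4@[25:26]
[27] read 'b'  n12⇒n13
[28] read 'b'  n13⇒n14
[29] read 'b'  n14⇒n15
[30] read 'a'  n15⇒n16  → match P3@[30:30],P5@[25:30],P6@[26:30]
[31] read 'b'  n16⇒n12 ·f  → match P4@[30:31]
[32] read 'c'  n12⇒n1 ·f
[33] read 'b'  n1⇒n2  → match P0@[32:33]
[34] read 'b'  n2⇒n18 ·f
[35] read 'a'  n18⇒n3 ·f  → match P3@[35:35]
[36] read 'a'  n3⇒n3 ·f  → match P3@[36:36]
[37] read 'c'  n3⇒n4
[38] read 'b'  n4⇒n9  → match P0@[37:38]
[39] read 'a'  n9⇒n3 ·f  → match P3@[39:39]
[40] read 'b'  n3⇒n12  → match P4@[39:40]
[41] read 'c'  n12⇒n1 ·f
[42] read 'b'  n1⇒n2  → match P0@[41:42]
[43] read 'b'  n2⇒n18 ·f
[44] read 'c'  n18⇒n1 ·f
[45] read 'b'  n1⇒n2  → match P0@[44:45]

Matches: [[1,3],[2,4],[3,3],[4,3],[6,0],[8,2],[10,0],[11,3],[13,3],[14,3],[16,0],[18,2],[19,3],[20,4],[24,3],[24,5],[24,6],[25,3],[26,4],[30,3],[30,5],[30,6],[31,4],[33,0],[35,3],[36,3],[38,0],[39,3],[40,4],[42,0],[45,0]]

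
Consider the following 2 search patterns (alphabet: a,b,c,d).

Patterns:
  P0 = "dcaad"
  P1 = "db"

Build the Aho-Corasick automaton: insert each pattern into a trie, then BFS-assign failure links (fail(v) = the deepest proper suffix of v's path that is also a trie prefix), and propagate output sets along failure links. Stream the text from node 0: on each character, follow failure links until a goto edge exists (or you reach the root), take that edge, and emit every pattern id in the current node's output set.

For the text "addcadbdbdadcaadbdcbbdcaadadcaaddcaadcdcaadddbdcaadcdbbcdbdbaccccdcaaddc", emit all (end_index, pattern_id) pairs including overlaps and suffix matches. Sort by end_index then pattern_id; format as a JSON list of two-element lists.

Build automaton:
Trie (insert patterns):
  0='ε' goto d→1
  1='d' goto b→6 c→2
  2='dc' goto a→3
  3='dca' goto a→4
  4='dcaa' goto d→5
  5='dcaad' goto ·  ←P0
  6='db' goto ·  ←P1

BFS fail/out derivation:
  fail(1) 'd': from fail(0)=0 chase 'd': 0 ⇒ 0;  out=∅∪out(0)=∅
  fail(2) 'dc': from fail(1)=0 chase 'c': 0 ⇒ 0;  out=∅∪out(0)=∅
  fail(6) 'db': from fail(1)=0 chase 'b': 0 ⇒ 0;  out={1}∪out(0)={1}
  fail(3) 'dca': from fail(2)=0 chase 'a': 0 ⇒ 0;  out=∅∪out(0)=∅
  fail(4) 'dcaa': from fail(3)=0 chase 'a': 0 ⇒ 0;  out=∅∪out(0)=∅
  fail(5) 'dcaad': from fail(4)=0 chase 'd': 0 ⇒ 1;  out={0}∪out(1)={0}

Text stream:
[0] read 'a'  n0⇒n0
[1] read 'd'  n0⇒n1
[2] read 'd'  n1⇒n1 ·f
[3] read 'c'  n1⇒n2
[4] read 'a'  n2⇒n3
[5] read 'd'  n3⇒n1 ·f
[6] read 'b'  n1⇒n6  ** P1@[5:6]
[7] read 'd'  n6⇒n1 ·f
[8] read 'b'  n1⇒n6  ** P1@[7:8]
[9] read 'd'  n6⇒n1 ·f
[10] read 'a'  n1⇒n0 ·f
[11] read 'd'  n0⇒n1
[12] read 'c'  n1⇒n2
[13] read 'a'  n2⇒n3
[14] read 'a'  n3⇒n4
[15] read 'd'  n4⇒n5  ** P0@[11:15]
[16] read 'b'  n5⇒n6 ·f  ** P1@[15:16]
[17] read 'd'  n6⇒n1 ·f
[18] read 'c'  n1⇒n2
[19] read 'b'  n2⇒n0 ·f
[20] read 'b'  n0⇒n0
[21] read 'd'  n0⇒n1
[22] read 'c'  n1⇒n2
[23] read 'a'  n2⇒n3
[24] read 'a'  n3⇒n4
[25] read 'd'  n4⇒n5  ** P0@[21:25]
[26] read 'a'  n5⇒n0 ·f
[27] read 'd'  n0⇒n1
[28] read 'c'  n1⇒n2
[29] read 'a'  n2⇒n3
[30] read 'a'  n3⇒n4
[31] read 'd'  n4⇒n5  ** P0@[27:31]
[32] read 'd'  n5⇒n1 ·f
[33] read 'c'  n1⇒n2
[34] read 'a'  n2⇒n3
[35] read 'a'  n3⇒n4
[36] read 'd'  n4⇒n5  ** P0@[32:36]
[37] read 'c'  n5⇒n2 ·f
[38] read 'd'  n2⇒n1 ·f
[39] read 'c'  n1⇒n2
[40] read 'a'  n2⇒n3
[41] read 'a'  n3⇒n4
[42] read 'd'  n4⇒n5  ** P0@[38:42]
[43] read 'd'  n5⇒n1 ·f
[44] read 'd'  n1⇒n1 ·f
[45] read 'b'  n1⇒n6  ** P1@[44:45]
[46] read 'd'  n6⇒n1 ·f
[47] read 'c'  n1⇒n2
[48] read 'a'  n2⇒n3
[49] read 'a'  n3⇒n4
[50] read 'd'  n4⇒n5  ** P0@[46:50]
[51] read 'c'  n5⇒n2 ·f
[52] read 'd'  n2⇒n1 ·f
[53] read 'b'  n1⇒n6  ** P1@[52:53]
[54] read 'b'  n6⇒n0 ·f
[55] read 'c'  n0⇒n0
[56] read 'd'  n0⇒n1
[57] read 'b'  n1⇒n6  ** P1@[56:57]
[58] read 'd'  n6⇒n1 ·f
[59] read 'b'  n1⇒n6  ** P1@[58:59]
[60] read 'a'  n6⇒n0 ·f
[61] read 'c'  n0⇒n0
[62] read 'c'  n0⇒n0
[63] read 'c'  n0⇒n0
[64] read 'c'  n0⇒n0
[65] read 'd'  n0⇒n1
[66] read 'c'  n1⇒n2
[67] read 'a'  n2⇒n3
[68] read 'a'  n3⇒n4
[69] read 'd'  n4⇒n5  ** P0@[65:69]
[70] read 'd'  n5⇒n1 ·f
[71] read 'c'  n1⇒n2

All matches (sorted): [[6,1],[8,1],[15,0],[16,1],[25,0],[31,0],[36,0],[42,0],[45,1],[50,0],[53,1],[57,1],[59,1],[69,0]]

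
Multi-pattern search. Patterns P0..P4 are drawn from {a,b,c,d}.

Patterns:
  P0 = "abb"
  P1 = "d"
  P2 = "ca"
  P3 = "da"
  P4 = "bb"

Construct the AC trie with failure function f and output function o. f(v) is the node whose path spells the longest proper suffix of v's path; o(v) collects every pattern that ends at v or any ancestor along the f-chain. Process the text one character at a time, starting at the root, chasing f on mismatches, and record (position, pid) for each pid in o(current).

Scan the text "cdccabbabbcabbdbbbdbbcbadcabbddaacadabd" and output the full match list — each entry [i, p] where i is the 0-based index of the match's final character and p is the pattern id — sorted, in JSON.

Build automaton:
Trie nodes:
  0='ε' goto a→1 b→8 c→5 d→4
  1='a' goto b→2
  2='ab' goto b→3
  3='abb' goto ·  ←P0
  4='d' goto a→7  ←P1
  5='c' goto a→6
  6='ca' goto ·  ←P2
  7='da' goto ·  ←P3
  8='b' goto b→9
  9='bb' goto ·  ←P4

BFS fail/out derivation:
  n1('a'): parent n0 fail=0; on 'a' 0 → fail=0;  out ∅∪∅=∅
  n4('d'): parent n0 fail=0; on 'd' 0 → fail=0;  out {1}∪∅={1}
  n5('c'): parent n0 fail=0; on 'c' 0 → fail=0;  out ∅∪∅=∅
  n8('b'): parent n0 fail=0; on 'b' 0 → fail=0;  out ∅∪∅=∅
  n2('ab'): parent n1 fail=0; on 'b' 0 → fail=8;  out ∅∪∅=∅
  n6('ca'): parent n5 fail=0; on 'a' 0 → fail=1;  out {2}∪∅={2}
  n7('da'): parent n4 fail=0; on 'a' 0 → fail=1;  out {3}∪∅={3}
  n9('bb'): parent n8 fail=0; on 'b' 0 → fail=8;  out {4}∪∅={4}
  n3('abb'): parent n2 fail=8; on 'b' 8 → fail=9;  out {0}∪{4}={0,4}

Scan:
pos 0 'c': at 5
pos 1 'd': at 4 (fail-walked)  ** P1@[1:1]
pos 2 'c': at 5 (fail-walked)
pos 3 'c': at 5 (fail-walked)
pos 4 'a': at 6  ** P2@[3:4]
pos 5 'b': at 2 (fail-walked)
pos 6 'b': at 3  ** P0@[4:6],P4@[5:6]
pos 7 'a': at 1 (fail-walked)
pos 8 'b': at 2
pos 9 'b': at 3  ** P0@[7:9],P4@[8:9]
pos 10 'c': at 5 (fail-walked)
pos 11 'a': at 6  ** P2@[10:11]
pos 12 'b': at 2 (fail-walked)
pos 13 'b': at 3  ** P0@[11:13],P4@[12:13]
pos 14 'd': at 4 (fail-walked)  ** P1@[14:14]
pos 15 'b': at 8 (fail-walked)
pos 16 'b': at 9  ** P4@[15:16]
pos 17 'b': at 9 (fail-walked)  ** P4@[16:17]
pos 18 'd': at 4 (fail-walked)  ** P1@[18:18]
pos 19 'b': at 8 (fail-walked)
pos 20 'b': at 9  ** P4@[19:20]
pos 21 'c': at 5 (fail-walked)
pos 22 'b': at 8 (fail-walked)
pos 23 'a': at 1 (fail-walked)
pos 24 'd': at 4 (fail-walked)  ** P1@[24:24]
pos 25 'c': at 5 (fail-walked)
pos 26 'a': at 6  ** P2@[25:26]
pos 27 'b': at 2 (fail-walked)
pos 28 'b': at 3  ** P0@[26:28],P4@[27:28]
pos 29 'd': at 4 (fail-walked)  ** P1@[29:29]
pos 30 'd': at 4 (fail-walked)  ** P1@[30:30]
pos 31 'a': at 7  ** P3@[30:31]
pos 32 'a': at 1 (fail-walked)
pos 33 'c': at 5 (fail-walked)
pos 34 'a': at 6  ** P2@[33:34]
pos 35 'd': at 4 (fail-walked)  ** P1@[35:35]
pos 36 'a': at 7  ** P3@[35:36]
pos 37 'b': at 2 (fail-walked)
pos 38 'd': at 4 (fail-walked)  ** P1@[38:38]

Result: [[1,1],[4,2],[6,0],[6,4],[9,0],[9,4],[11,2],[13,0],[13,4],[14,1],[16,4],[17,4],[18,1],[20,4],[24,1],[26,2],[28,0],[28,4],[29,1],[30,1],[31,3],[34,2],[35,1],[36,3],[38,1]]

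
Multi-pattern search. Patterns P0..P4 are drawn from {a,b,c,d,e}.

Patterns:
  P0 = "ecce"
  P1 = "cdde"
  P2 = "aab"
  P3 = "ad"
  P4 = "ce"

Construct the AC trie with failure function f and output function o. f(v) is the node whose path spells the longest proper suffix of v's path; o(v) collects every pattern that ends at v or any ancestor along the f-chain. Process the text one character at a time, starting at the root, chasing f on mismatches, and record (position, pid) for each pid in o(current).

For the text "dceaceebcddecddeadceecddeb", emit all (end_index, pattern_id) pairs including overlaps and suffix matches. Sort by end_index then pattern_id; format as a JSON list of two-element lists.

Build:
Trie nodes:
  n0 'ε': a→9 c→5 e→1
  n1 'e': c→2
  n2 'ec': c→3
  n3 'ecc': e→4
  n4 'ecce': ·  ←P0
  n5 'c': d→6 e→13
  n6 'cd': d→7
  n7 'cdd': e→8
  n8 'cdde': ·  ←P1
  n9 'a': a→10 d→12
  n10 'aa': b→11
  n11 'aab': ·  ←P2
  n12 'ad': ·  ←P3
  n13 'ce': ·  ←P4

BFS fail/out derivation:
  n1('e'): parent n0 fail=0; on 'e' 0 → fail=0;  out ∅∪∅=∅
  n5('c'): parent n0 fail=0; on 'c' 0 → fail=0;  out ∅∪∅=∅
  n9('a'): parent n0 fail=0; on 'a' 0 → fail=0;  out ∅∪∅=∅
  n2('ec'): parent n1 fail=0; on 'c' 0 → fail=5;  out ∅∪∅=∅
  n6('cd'): parent n5 fail=0; on 'd' 0 → fail=0;  out ∅∪∅=∅
  n10('aa'): parent n9 fail=0; on 'a' 0 → fail=9;  out ∅∪∅=∅
  n12('ad'): parent n9 fail=0; on 'd' 0 → fail=0;  out {3}∪∅={3}
  n13('ce'): parent n5 fail=0; on 'e' 0 → fail=1;  out {4}∪∅={4}
  n3('ecc'): parent n2 fail=5; on 'c' 5→0 → fail=5;  out ∅∪∅=∅
  n7('cdd'): parent n6 fail=0; on 'd' 0 → fail=0;  out ∅∪∅=∅
  n11('aab'): parent n10 fail=9; on 'b' 9→0 → fail=0;  out {2}∪∅={2}
  n4('ecce'): parent n3 fail=5; on 'e' 5 → fail=13;  out {0}∪{4}={0,4}
  n8('cdde'): parent n7 fail=0; on 'e' 0 → fail=1;  out {1}∪∅={1}

Scan:
pos 0 'd': at 0
pos 1 'c': at 5
pos 2 'e': at 13  ** P4@[1:2]
pos 3 'a': at 9 (fail-walked)
pos 4 'c': at 5 (fail-walked)
pos 5 'e': at 13  ** P4@[4:5]
pos 6 'e': at 1 (fail-walked)
pos 7 'b': at 0 (fail-walked)
pos 8 'c': at 5
pos 9 'd': at 6
pos 10 'd': at 7
pos 11 'e': at 8  ** P1@[8:11]
pos 12 'c': at 2 (fail-walked)
pos 13 'd': at 6 (fail-walked)
pos 14 'd': at 7
pos 15 'e': at 8  ** P1@[12:15]
pos 16 'a': at 9 (fail-walked)
pos 17 'd': at 12  ** P3@[16:17]
pos 18 'c': at 5 (fail-walked)
pos 19 'e': at 13  ** P4@[18:19]
pos 20 'e': at 1 (fail-walked)
pos 21 'c': at 2
pos 22 'd': at 6 (fail-walked)
pos 23 'd': at 7
pos 24 'e': at 8  ** P1@[21:24]
pos 25 'b': at 0 (fail-walked)

Result: [[2,4],[5,4],[11,1],[15,1],[17,3],[19,4],[24,1]]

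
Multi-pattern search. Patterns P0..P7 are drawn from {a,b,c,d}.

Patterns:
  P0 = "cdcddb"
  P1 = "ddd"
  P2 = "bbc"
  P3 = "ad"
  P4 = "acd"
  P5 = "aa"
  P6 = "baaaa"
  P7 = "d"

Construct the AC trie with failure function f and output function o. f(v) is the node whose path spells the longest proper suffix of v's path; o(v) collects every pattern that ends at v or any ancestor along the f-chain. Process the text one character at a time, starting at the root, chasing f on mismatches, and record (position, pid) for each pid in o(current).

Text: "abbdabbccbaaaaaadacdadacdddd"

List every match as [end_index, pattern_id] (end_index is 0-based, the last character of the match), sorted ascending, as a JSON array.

Build automaton:
Trie (insert patterns):
  0='ε' goto a→13 b→10 c→1 d→7
  1='c' goto d→2
  2='cd' goto c→3
  3='cdc' goto d→4
  4='cdcd' goto d→5
  5='cdcdd' goto b→6
  6='cdcddb' goto ·  ←P0
  7='d' goto d→8  ←P7
  8='dd' goto d→9
  9='ddd' goto ·  ←P1
  10='b' goto a→18 b→11
  11='bb' goto c→12
  12='bbc' goto ·  ←P2
  13='a' goto a→17 c→15 d→14
  14='ad' goto ·  ←P3
  15='ac' goto d→16
  16='acd' goto ·  ←P4
  17='aa' goto ·  ←P5
  18='ba' goto a→19
  19='baa' goto a→20
  20='baaa' goto a→21
  21='baaaa' goto ·  ←P6

BFS fail/out derivation:
  n1('c'): parent n0 fail=0; on 'c' 0 → fail=0;  out ∅∪∅=∅
  n7('d'): parent n0 fail=0; on 'd' 0 → fail=0;  out {7}∪∅={7}
  n10('b'): parent n0 fail=0; on 'b' 0 → fail=0;  out ∅∪∅=∅
  n13('a'): parent n0 fail=0; on 'a' 0 → fail=0;  out ∅∪∅=∅
  n2('cd'): parent n1 fail=0; on 'd' 0 → fail=7;  out ∅∪{7}={7}
  n8('dd'): parent n7 fail=0; on 'd' 0 → fail=7;  out ∅∪{7}={7}
  n11('bb'): parent n10 fail=0; on 'b' 0 → fail=10;  out ∅∪∅=∅
  n14('ad'): parent n13 fail=0; on 'd' 0 → fail=7;  out {3}∪{7}={3,7}
  n15('ac'): parent n13 fail=0; on 'c' 0 → fail=1;  out ∅∪∅=∅
  n17('aa'): parent n13 fail=0; on 'a' 0 → fail=13;  out {5}∪∅={5}
  n18('ba'): parent n10 fail=0; on 'a' 0 → fail=13;  out ∅∪∅=∅
  n3('cdc'): parent n2 fail=7; on 'c' 7→0 → fail=1;  out ∅∪∅=∅
  n9('ddd'): parent n8 fail=7; on 'd' 7 → fail=8;  out {1}∪{7}={1,7}
  n12('bbc'): parent n11 fail=10; on 'c' 10→0 → fail=1;  out {2}∪∅={2}
  n16('acd'): parent n15 fail=1; on 'd' 1 → fail=2;  out {4}∪{7}={4,7}
  n19('baa'): parent n18 fail=13; on 'a' 13 → fail=17;  out ∅∪{5}={5}
  n4('cdcd'): parent n3 fail=1; on 'd' 1 → fail=2;  out ∅∪{7}={7}
  n20('baaa'): parent n19 fail=17; on 'a' 17→13 → fail=17;  out ∅∪{5}={5}
  n5('cdcdd'): parent n4 fail=2; on 'd' 2→7 → fail=8;  out ∅∪{7}={7}
  n21('baaaa'): parent n20 fail=17; on 'a' 17→13 → fail=17;  out {6}∪{5}={5,6}
  n6('cdcddb'): parent n5 fail=8; on 'b' 8→7→0 → fail=10;  out {0}∪∅={0}

Scan:
pos 0 'a': at 13
pos 1 'b': at 10 (via fail)
pos 2 'b': at 11
pos 3 'd': at 7 (via fail)  ** P7@[3:3]
pos 4 'a': at 13 (via fail)
pos 5 'b': at 10 (via fail)
pos 6 'b': at 11
pos 7 'c': at 12  ** P2@[5:7]
pos 8 'c': at 1 (via fail)
pos 9 'b': at 10 (via fail)
pos 10 'a': at 18
pos 11 'a': at 19  ** P5@[10:11]
pos 12 'a': at 20  ** P5@[11:12]
pos 13 'a': at 21  ** P5@[12:13],P6@[9:13]
pos 14 'a': at 17 (via fail)  ** P5@[13:14]
pos 15 'a': at 17 (via fail)  ** P5@[14:15]
pos 16 'd': at 14 (via fail)  ** P3@[15:16],P7@[16:16]
pos 17 'a': at 13 (via fail)
pos 18 'c': at 15
pos 19 'd': at 16  ** P4@[17:19],P7@[19:19]
pos 20 'a': at 13 (via fail)
pos 21 'd': at 14  ** P3@[20:21],P7@[21:21]
pos 22 'a': at 13 (via fail)
pos 23 'c': at 15
pos 24 'd': at 16  ** P4@[22:24],P7@[24:24]
pos 25 'd': at 8 (via fail)  ** P7@[25:25]
pos 26 'd': at 9  ** P1@[24:26],P7@[26:26]
pos 27 'd': at 9 (via fail)  ** P1@[25:27],P7@[27:27]

All matches (sorted): [[3,7],[7,2],[11,5],[12,5],[13,5],[13,6],[14,5],[15,5],[16,3],[16,7],[19,4],[19,7],[21,3],[21,7],[24,4],[24,7],[25,7],[26,1],[26,7],[27,1],[27,7]]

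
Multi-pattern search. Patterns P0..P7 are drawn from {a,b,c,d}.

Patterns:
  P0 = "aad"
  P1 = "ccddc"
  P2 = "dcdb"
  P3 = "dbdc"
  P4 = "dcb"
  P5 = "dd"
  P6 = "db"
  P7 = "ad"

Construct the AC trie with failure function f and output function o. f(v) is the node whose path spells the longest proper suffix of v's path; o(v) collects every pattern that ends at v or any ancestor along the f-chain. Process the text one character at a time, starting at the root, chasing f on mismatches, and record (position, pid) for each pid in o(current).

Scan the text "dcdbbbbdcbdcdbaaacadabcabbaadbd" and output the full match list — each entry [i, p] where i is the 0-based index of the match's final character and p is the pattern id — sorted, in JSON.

Build:
Trie (insert patterns):
  n0 'ε': a→1 c→4 d→9
  n1 'a': a→2 d→18
  n2 'aa': d→3
  n3 'aad': ·  ←P0
  n4 'c': c→5
  n5 'cc': d→6
  n6 'ccd': d→7
  n7 'ccdd': c→8
  n8 'ccddc': ·  ←P1
  n9 'd': b→13 c→10 d→17
  n10 'dc': b→16 d→11
  n11 'dcd': b→12
  n12 'dcdb': ·  ←P2
  n13 'db': d→14  ←P6
  n14 'dbd': c→15
  n15 'dbdc': ·  ←P3
  n16 'dcb': ·  ←P4
  n17 'dd': ·  ←P5
  n18 'ad': ·  ←P7

Failure links (BFS by depth):
  n1('a'): parent n0 fail=0; on 'a' 0 → fail=0;  out ∅∪∅=∅
  n4('c'): parent n0 fail=0; on 'c' 0 → fail=0;  out ∅∪∅=∅
  n9('d'): parent n0 fail=0; on 'd' 0 → fail=0;  out ∅∪∅=∅
  n2('aa'): parent n1 fail=0; on 'a' 0 → fail=1;  out ∅∪∅=∅
  n5('cc'): parent n4 fail=0; on 'c' 0 → fail=4;  out ∅∪∅=∅
  n10('dc'): parent n9 fail=0; on 'c' 0 → fail=4;  out ∅∪∅=∅
  n13('db'): parent n9 fail=0; on 'b' 0 → fail=0;  out {6}∪∅={6}
  n17('dd'): parent n9 fail=0; on 'd' 0 → fail=9;  out {5}∪∅={5}
  n18('ad'): parent n1 fail=0; on 'd' 0 → fail=9;  out {7}∪∅={7}
  n3('aad'): parent n2 fail=1; on 'd' 1 → fail=18;  out {0}∪{7}={0,7}
  n6('ccd'): parent n5 fail=4; on 'd' 4→0 → fail=9;  out ∅∪∅=∅
  n11('dcd'): parent n10 fail=4; on 'd' 4→0 → fail=9;  out ∅∪∅=∅
  n14('dbd'): parent n13 fail=0; on 'd' 0 → fail=9;  out ∅∪∅=∅
  n16('dcb'): parent n10 fail=4; on 'b' 4→0 → fail=0;  out {4}∪∅={4}
  n7('ccdd'): parent n6 fail=9; on 'd' 9 → fail=17;  out ∅∪{5}={5}
  n12('dcdb'): parent n11 fail=9; on 'b' 9 → fail=13;  out {2}∪{6}={2,6}
  n15('dbdc'): parent n14 fail=9; on 'c' 9 → fail=10;  out {3}∪∅={3}
  n8('ccddc'): parent n7 fail=17; on 'c' 17→9 → fail=10;  out {1}∪∅={1}

Text stream:
pos 0 'd': at 9
pos 1 'c': at 10
pos 2 'd': at 11
pos 3 'b': at 12  → match P2@[0:3],P6@[2:3]
pos 4 'b': at 0 ·f
pos 5 'b': at 0
pos 6 'b': at 0
pos 7 'd': at 9
pos 8 'c': at 10
pos 9 'b': at 16  → match P4@[7:9]
pos 10 'd': at 9 ·f
pos 11 'c': at 10
pos 12 'd': at 11
pos 13 'b': at 12  → match P2@[10:13],P6@[12:13]
pos 14 'a': at 1 ·f
pos 15 'a': at 2
pos 16 'a': at 2 ·f
pos 17 'c': at 4 ·f
pos 18 'a': at 1 ·f
pos 19 'd': at 18  → match P7@[18:19]
pos 20 'a': at 1 ·f
pos 21 'b': at 0 ·f
pos 22 'c': at 4
pos 23 'a': at 1 ·f
pos 24 'b': at 0 ·f
pos 25 'b': at 0
pos 26 'a': at 1
pos 27 'a': at 2
pos 28 'd': at 3  → match P0@[26:28],P7@[27:28]
pos 29 'b': at 13 ·f  → match P6@[28:29]
pos 30 'd': at 14

Matches: [[3,2],[3,6],[9,4],[13,2],[13,6],[19,7],[28,0],[28,7],[29,6]]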